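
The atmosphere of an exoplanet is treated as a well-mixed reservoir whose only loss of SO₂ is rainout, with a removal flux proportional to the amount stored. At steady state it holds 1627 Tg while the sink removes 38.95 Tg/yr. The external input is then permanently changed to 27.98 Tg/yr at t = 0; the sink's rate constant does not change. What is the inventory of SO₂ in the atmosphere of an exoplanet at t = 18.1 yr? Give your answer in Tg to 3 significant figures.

Residence time τ = M₀/F₀ = 41.77 yr. The eventual steady state is M_∞ = M₀·(F₁/F₀) = 1627 × 27.98/38.95 = 1168.8 Tg.
The anomaly ΔM(t) = M(t) − M_∞ decays as ΔM₀·e^(−t/τ) with ΔM₀ = 1627 − 1168.8 = 458.2 Tg.
At t = 18.1 yr, e^(−t/τ) = e^(−0.4333) = 0.6484, so ΔM = 297.1 Tg and M = 1168.8 + 297.1 = 1465.9 Tg.

1470 Tg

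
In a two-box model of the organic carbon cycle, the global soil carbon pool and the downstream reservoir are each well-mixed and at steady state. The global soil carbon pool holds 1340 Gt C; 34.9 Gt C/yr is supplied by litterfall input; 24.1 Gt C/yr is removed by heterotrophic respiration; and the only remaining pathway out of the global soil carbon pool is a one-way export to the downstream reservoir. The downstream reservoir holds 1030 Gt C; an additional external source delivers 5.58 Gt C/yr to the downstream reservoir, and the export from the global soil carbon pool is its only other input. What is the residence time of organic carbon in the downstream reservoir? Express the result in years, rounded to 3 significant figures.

62.9 yr

Balance the global soil carbon pool: ΣF_in = 34.900 Gt C/yr.
Export to the downstream reservoir = ΣF_in − (24.1) = 10.800 Gt C/yr.
Total input to the downstream reservoir = 10.800 + 5.58 = 16.380 Gt C/yr; at steady state this equals its total output.
τ = M / F = 1030 / 16.380 = 62.88 yr.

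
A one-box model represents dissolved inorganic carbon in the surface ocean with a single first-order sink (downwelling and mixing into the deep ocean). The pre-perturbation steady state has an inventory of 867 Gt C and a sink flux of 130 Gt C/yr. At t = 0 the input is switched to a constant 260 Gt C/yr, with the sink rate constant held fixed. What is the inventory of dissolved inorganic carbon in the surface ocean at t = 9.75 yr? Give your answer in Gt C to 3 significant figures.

τ = M₀/F₀ = 867/130 = 6.669 yr; rate constant k = 1/τ.
New steady state M_∞ = F₁/k = F₁·τ = 260 × 6.669 = 1734.0 Gt C.
M(t) = M_∞ + (M₀ − M_∞)·e^(−t/τ); t/τ = 9.75/6.669 = 1.462, so e^(−t/τ) = 0.2318.
M(t) = 1734.0 − 867.0 × 0.2318 = 1533.0 Gt C.

1530 Gt C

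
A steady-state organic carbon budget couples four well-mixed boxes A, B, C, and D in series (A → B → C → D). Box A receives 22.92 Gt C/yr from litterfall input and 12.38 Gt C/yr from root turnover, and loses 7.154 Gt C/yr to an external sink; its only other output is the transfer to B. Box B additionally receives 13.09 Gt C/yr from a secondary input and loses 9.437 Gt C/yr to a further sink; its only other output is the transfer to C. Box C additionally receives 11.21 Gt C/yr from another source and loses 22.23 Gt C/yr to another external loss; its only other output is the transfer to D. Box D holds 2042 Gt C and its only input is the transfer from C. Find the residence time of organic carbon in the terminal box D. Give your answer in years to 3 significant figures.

98.3 yr

Box A: F(A→B) = (22.92 + 12.38) − 7.154 = 28.146 Gt C/yr.
Box B: F(B→C) = (28.146 + 13.09) − 9.437 = 31.799 Gt C/yr.
Box C: F(C→D) = (31.799 + 11.21) − 22.23 = 20.779 Gt C/yr.
Box D throughput = its input = 20.779 Gt C/yr; τ = 2042 / 20.779 = 98.27 yr.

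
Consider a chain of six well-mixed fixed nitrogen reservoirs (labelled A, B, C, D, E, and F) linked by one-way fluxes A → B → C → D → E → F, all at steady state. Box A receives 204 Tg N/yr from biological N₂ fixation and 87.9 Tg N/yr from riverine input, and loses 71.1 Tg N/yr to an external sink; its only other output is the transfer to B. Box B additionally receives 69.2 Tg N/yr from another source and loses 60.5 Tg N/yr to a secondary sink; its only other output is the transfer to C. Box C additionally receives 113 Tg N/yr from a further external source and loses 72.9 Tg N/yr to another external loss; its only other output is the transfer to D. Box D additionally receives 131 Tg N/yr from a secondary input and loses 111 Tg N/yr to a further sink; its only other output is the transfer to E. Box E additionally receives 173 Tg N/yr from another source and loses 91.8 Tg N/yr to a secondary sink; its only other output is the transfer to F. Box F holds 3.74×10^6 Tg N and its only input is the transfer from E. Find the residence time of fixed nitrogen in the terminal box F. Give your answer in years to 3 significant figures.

10100 yr

Box A: F(A→B) = (204 + 87.9) − 71.1 = 220.80 Tg N/yr.
Box B: F(B→C) = (220.80 + 69.2) − 60.5 = 229.50 Tg N/yr.
Box C: F(C→D) = (229.50 + 113) − 72.9 = 269.60 Tg N/yr.
Box D: F(D→E) = (269.60 + 131) − 111 = 289.60 Tg N/yr.
Box E: F(E→F) = (289.60 + 173) − 91.8 = 370.80 Tg N/yr.
Box F throughput = its input = 370.80 Tg N/yr; τ = 3.74×10^6 / 370.80 = 10090 yr.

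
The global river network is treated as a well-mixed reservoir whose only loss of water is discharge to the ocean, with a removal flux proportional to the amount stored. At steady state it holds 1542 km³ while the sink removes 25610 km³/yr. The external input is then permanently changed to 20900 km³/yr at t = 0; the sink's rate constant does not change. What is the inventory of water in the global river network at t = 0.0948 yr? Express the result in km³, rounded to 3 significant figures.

The sink rate constant is k = F₀/M₀ = 25610/1542 = 16.61 yr⁻¹.
Solving dM/dt = F₁ − kM with M(0) = M₀ gives M(t) = F₁/k + (M₀ − F₁/k)·e^(−kt).
F₁/k = 20900/16.61 = 1258.4 km³; kt = 16.61 × 0.0948 = 1.574, e^(−kt) = 0.2071.
M(0.0948) = 1258.4 + (1542 − 1258.4) × 0.2071 = 1258.4 + 58.74 = 1317.1 km³.

1320 km³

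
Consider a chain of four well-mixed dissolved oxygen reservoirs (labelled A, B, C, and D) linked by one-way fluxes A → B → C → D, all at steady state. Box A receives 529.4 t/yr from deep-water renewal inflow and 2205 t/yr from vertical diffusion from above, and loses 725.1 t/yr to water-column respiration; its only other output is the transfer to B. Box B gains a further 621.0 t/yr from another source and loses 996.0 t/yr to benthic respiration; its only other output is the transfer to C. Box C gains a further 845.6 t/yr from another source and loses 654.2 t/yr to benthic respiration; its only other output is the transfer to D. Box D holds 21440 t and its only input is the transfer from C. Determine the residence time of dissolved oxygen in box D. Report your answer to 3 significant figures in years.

11.7 yr

Box A: F(A→B) = (529.4 + 2205) − 725.1 = 2009.3 t/yr.
Box B: F(B→C) = (2009.3 + 621.0) − 996.0 = 1634.3 t/yr.
Box C: F(C→D) = (1634.3 + 845.6) − 654.2 = 1825.7 t/yr.
Box D throughput = its input = 1825.7 t/yr; τ = 21440 / 1825.7 = 11.74 yr.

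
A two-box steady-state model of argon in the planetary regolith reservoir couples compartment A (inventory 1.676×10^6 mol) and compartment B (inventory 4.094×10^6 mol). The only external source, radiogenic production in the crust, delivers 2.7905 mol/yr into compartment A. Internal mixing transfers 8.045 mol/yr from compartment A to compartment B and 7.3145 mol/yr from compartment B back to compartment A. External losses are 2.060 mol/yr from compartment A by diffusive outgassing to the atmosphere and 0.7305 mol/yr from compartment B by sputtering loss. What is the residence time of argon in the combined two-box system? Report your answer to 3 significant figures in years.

Treat the two boxes together as one reservoir: the mixing fluxes between them are internal recycling, so τ = ΣM / Σ(external losses).
M_total = 1.676×10^6 + 4.094×10^6 = 5.7700×10^6 mol.
ΣF_external_out = 2.060 + 0.7305 = 2.7905 mol/yr.
τ = M_total / ΣF_ext = 5.7700×10^6 / 2.7905 = 2.068×10^6 yr.

2.07×10^6 yr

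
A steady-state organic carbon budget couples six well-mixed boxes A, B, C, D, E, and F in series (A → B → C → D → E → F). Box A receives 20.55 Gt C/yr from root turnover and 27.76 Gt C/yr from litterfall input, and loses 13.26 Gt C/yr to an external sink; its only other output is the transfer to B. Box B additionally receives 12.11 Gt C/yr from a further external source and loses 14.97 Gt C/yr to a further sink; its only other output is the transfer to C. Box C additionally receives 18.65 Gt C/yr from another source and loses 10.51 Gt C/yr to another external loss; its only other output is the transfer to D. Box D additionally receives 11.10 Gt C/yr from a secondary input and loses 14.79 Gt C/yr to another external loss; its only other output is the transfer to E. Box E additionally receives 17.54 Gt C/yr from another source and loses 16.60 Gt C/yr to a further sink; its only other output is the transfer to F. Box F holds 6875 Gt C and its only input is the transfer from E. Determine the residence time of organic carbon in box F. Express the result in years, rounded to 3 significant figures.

183 yr

Box A: F(A→B) = (20.55 + 27.76) − 13.26 = 35.050 Gt C/yr.
Box B: F(B→C) = (35.050 + 12.11) − 14.97 = 32.190 Gt C/yr.
Box C: F(C→D) = (32.190 + 18.65) − 10.51 = 40.330 Gt C/yr.
Box D: F(D→E) = (40.330 + 11.10) − 14.79 = 36.640 Gt C/yr.
Box E: F(E→F) = (36.640 + 17.54) − 16.60 = 37.580 Gt C/yr.
Box F throughput = its input = 37.580 Gt C/yr; τ = 6875 / 37.580 = 182.9 yr.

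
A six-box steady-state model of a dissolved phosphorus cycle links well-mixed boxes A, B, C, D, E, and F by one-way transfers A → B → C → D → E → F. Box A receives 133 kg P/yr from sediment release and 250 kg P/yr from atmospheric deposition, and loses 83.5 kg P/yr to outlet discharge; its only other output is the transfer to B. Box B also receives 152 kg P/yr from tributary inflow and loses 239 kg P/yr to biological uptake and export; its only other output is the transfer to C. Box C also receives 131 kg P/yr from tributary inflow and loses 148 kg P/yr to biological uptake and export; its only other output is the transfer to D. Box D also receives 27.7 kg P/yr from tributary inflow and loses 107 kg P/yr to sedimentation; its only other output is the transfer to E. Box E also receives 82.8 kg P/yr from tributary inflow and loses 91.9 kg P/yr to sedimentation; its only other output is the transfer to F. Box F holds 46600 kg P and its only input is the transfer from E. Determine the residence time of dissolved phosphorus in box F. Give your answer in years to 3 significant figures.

435 yr

Box A: F(A→B) = (133 + 250) − 83.5 = 299.50 kg P/yr.
Box B: F(B→C) = (299.50 + 152) − 239 = 212.50 kg P/yr.
Box C: F(C→D) = (212.50 + 131) − 148 = 195.50 kg P/yr.
Box D: F(D→E) = (195.50 + 27.7) − 107 = 116.20 kg P/yr.
Box E: F(E→F) = (116.20 + 82.8) − 91.9 = 107.10 kg P/yr.
Box F throughput = its input = 107.10 kg P/yr; τ = 46600 / 107.10 = 435.1 yr.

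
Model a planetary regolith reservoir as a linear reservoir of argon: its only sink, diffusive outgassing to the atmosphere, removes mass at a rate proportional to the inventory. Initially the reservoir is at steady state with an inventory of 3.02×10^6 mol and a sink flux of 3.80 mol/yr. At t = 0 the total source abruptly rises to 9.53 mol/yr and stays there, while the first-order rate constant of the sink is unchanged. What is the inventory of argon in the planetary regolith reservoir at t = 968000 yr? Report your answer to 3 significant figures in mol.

6.23×10^6 mol

Residence time τ = M₀/F₀ = 794700 yr. The eventual steady state is M_∞ = M₀·(F₁/F₀) = 3.02×10^6 × 9.53/3.80 = 7.5738×10^6 mol.
The anomaly ΔM(t) = M(t) − M_∞ decays as ΔM₀·e^(−t/τ) with ΔM₀ = 3.02×10^6 − 7.5738×10^6 = −4.554×10^6 mol.
At t = 968000 yr, e^(−t/τ) = e^(−1.218) = 0.2958, so ΔM = −1.347×10^6 mol and M = 7.5738×10^6 − 1.347×10^6 = 6.2267×10^6 mol.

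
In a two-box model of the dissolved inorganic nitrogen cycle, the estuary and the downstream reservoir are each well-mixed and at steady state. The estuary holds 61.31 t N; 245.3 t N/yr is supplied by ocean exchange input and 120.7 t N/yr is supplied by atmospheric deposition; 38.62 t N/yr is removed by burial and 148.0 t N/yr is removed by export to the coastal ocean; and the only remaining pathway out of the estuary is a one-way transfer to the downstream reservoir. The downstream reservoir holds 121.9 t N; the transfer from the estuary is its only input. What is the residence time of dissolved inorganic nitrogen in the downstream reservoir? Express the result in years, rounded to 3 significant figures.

0.680 yr

Balance the estuary: ΣF_in = 245.3 + 120.7 = 366.00 t N/yr.
Transfer to the downstream reservoir = ΣF_in − (38.62 + 148.0) = 179.38 t N/yr.
At steady state the output of the downstream reservoir equals its input, 179.38 t N/yr.
τ = M / F = 121.9 / 179.38 = 0.6796 yr.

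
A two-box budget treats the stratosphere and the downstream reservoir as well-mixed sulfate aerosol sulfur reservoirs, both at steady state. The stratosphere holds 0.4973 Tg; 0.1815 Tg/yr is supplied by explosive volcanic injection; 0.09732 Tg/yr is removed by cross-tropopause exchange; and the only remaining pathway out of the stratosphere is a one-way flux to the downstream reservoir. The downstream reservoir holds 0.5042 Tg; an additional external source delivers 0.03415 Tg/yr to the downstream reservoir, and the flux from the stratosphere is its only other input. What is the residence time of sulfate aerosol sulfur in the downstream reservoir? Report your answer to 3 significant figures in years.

4.26 yr

Balance the stratosphere: ΣF_in = 0.18150 Tg/yr.
Flux to the downstream reservoir = ΣF_in − (0.09732) = 0.084180 Tg/yr.
Total input to the downstream reservoir = 0.084180 + 0.03415 = 0.11833 Tg/yr; at steady state this equals its total output.
τ = M / F = 0.5042 / 0.11833 = 4.261 yr.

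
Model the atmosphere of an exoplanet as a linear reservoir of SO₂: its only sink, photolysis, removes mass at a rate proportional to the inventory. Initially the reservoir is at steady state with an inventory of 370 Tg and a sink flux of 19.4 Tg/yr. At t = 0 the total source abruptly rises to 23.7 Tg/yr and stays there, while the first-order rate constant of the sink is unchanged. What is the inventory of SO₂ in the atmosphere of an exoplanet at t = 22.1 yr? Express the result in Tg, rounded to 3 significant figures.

426 Tg

τ = M₀/F₀ = 370/19.4 = 19.07 yr; rate constant k = 1/τ.
New steady state M_∞ = F₁/k = F₁·τ = 23.7 × 19.07 = 452.01 Tg.
M(t) = M_∞ + (M₀ − M_∞)·e^(−t/τ); t/τ = 22.1/19.07 = 1.159, so e^(−t/τ) = 0.3139.
M(t) = 452.01 − 82.01 × 0.3139 = 426.27 Tg.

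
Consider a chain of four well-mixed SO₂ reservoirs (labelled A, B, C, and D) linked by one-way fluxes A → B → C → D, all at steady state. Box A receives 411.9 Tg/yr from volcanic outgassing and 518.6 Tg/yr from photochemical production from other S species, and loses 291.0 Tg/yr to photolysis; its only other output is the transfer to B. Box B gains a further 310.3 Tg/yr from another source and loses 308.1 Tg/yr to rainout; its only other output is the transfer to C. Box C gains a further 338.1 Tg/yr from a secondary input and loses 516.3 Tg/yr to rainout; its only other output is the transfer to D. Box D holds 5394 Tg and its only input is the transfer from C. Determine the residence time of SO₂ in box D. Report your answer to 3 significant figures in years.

Box A: F(A→B) = (411.9 + 518.6) − 291.0 = 639.50 Tg/yr.
Box B: F(B→C) = (639.50 + 310.3) − 308.1 = 641.70 Tg/yr.
Box C: F(C→D) = (641.70 + 338.1) − 516.3 = 463.50 Tg/yr.
Box D throughput = its input = 463.50 Tg/yr; τ = 5394 / 463.50 = 11.64 yr.

11.6 yr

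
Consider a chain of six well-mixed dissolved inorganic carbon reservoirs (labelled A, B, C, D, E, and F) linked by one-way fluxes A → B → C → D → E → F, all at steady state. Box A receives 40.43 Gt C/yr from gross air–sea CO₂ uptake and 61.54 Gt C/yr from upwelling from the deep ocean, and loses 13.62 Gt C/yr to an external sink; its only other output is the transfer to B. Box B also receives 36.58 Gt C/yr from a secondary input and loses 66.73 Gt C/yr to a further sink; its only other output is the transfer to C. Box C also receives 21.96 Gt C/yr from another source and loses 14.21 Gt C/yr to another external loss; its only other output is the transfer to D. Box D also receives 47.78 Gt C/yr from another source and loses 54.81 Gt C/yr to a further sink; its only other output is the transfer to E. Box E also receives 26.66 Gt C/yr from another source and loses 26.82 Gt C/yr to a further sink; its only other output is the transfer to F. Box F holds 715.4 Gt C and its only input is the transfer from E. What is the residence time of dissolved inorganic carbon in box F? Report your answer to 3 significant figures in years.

Box A: F(A→B) = (40.43 + 61.54) − 13.62 = 88.350 Gt C/yr.
Box B: F(B→C) = (88.350 + 36.58) − 66.73 = 58.200 Gt C/yr.
Box C: F(C→D) = (58.200 + 21.96) − 14.21 = 65.950 Gt C/yr.
Box D: F(D→E) = (65.950 + 47.78) − 54.81 = 58.920 Gt C/yr.
Box E: F(E→F) = (58.920 + 26.66) − 26.82 = 58.760 Gt C/yr.
Box F throughput = its input = 58.760 Gt C/yr; τ = 715.4 / 58.760 = 12.17 yr.

12.2 yr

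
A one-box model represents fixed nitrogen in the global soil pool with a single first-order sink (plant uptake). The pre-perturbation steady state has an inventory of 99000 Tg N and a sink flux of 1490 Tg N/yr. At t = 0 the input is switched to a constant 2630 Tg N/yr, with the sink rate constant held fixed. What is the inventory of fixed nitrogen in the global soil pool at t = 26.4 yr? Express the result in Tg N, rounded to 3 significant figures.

τ = M₀/F₀ = 99000/1490 = 66.44 yr; rate constant k = 1/τ.
New steady state M_∞ = F₁/k = F₁·τ = 2630 × 66.44 = 174740 Tg N.
M(t) = M_∞ + (M₀ − M_∞)·e^(−t/τ); t/τ = 26.4/66.44 = 0.3973, so e^(−t/τ) = 0.6721.
M(t) = 174740 − 75740 × 0.6721 = 123840 Tg N.

124000 Tg N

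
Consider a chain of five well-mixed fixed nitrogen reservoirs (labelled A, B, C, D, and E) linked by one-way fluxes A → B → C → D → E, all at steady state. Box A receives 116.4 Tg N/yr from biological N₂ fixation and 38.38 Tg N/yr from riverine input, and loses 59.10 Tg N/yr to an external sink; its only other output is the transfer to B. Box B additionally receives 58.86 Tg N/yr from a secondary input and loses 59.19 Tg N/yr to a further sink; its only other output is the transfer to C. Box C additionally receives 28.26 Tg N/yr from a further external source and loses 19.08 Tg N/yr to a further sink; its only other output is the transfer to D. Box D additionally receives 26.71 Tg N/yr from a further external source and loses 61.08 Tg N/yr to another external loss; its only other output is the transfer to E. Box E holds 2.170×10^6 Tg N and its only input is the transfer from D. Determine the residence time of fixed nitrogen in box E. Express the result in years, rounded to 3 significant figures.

30900 yr

Box A: F(A→B) = (116.4 + 38.38) − 59.10 = 95.680 Tg N/yr.
Box B: F(B→C) = (95.680 + 58.86) − 59.19 = 95.350 Tg N/yr.
Box C: F(C→D) = (95.350 + 28.26) − 19.08 = 104.53 Tg N/yr.
Box D: F(D→E) = (104.53 + 26.71) − 61.08 = 70.160 Tg N/yr.
Box E throughput = its input = 70.160 Tg N/yr; τ = 2.170×10^6 / 70.160 = 30930 yr.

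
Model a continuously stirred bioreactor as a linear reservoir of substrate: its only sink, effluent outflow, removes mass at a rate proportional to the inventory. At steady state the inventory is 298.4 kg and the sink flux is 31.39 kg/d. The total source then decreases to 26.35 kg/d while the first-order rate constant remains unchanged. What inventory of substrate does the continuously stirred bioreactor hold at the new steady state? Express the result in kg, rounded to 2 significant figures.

250 kg

Rate constant k = F/M = 31.39 / 298.4 = 0.1052 d⁻¹.
At the new steady state, source = k·M_new ⇒ M_new = 26.35 / 0.1052 = 250.5 kg.
(Equivalently M_new = M × F_new/F_old = 298.4 × 26.35/31.39.)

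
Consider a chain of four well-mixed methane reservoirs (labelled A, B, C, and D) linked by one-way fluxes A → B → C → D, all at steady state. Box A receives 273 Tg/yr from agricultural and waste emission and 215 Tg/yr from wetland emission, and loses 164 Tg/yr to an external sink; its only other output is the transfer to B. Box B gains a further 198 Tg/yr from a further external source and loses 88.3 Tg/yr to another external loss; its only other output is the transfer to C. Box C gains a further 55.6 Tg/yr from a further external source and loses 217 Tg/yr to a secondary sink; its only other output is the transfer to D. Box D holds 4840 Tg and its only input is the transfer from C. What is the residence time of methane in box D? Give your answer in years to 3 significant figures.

Box A: F(A→B) = (273 + 215) − 164 = 324.00 Tg/yr.
Box B: F(B→C) = (324.00 + 198) − 88.3 = 433.70 Tg/yr.
Box C: F(C→D) = (433.70 + 55.6) − 217 = 272.30 Tg/yr.
Box D throughput = its input = 272.30 Tg/yr; τ = 4840 / 272.30 = 17.77 yr.

17.8 yr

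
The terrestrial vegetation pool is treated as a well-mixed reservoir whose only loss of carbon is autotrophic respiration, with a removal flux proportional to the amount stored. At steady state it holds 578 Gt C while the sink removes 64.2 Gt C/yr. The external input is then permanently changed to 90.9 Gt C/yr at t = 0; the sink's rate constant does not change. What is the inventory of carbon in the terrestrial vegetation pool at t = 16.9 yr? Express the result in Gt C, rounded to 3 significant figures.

The sink rate constant is k = F₀/M₀ = 64.2/578 = 0.1111 yr⁻¹.
Solving dM/dt = F₁ − kM with M(0) = M₀ gives M(t) = F₁/k + (M₀ − F₁/k)·e^(−kt).
F₁/k = 90.9/0.1111 = 818.38 Gt C; kt = 0.1111 × 16.9 = 1.877, e^(−kt) = 0.1530.
M(16.9) = 818.38 + (578 − 818.38) × 0.1530 = 818.38 − 36.79 = 781.60 Gt C.

782 Gt C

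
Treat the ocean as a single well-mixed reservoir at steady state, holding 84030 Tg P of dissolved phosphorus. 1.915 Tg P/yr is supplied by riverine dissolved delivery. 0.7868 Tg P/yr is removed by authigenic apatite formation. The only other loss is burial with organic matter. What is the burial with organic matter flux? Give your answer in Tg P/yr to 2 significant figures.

1.1 Tg P/yr

At steady state ΣF_in = ΣF_out.
ΣF_in = 1.9150 Tg P/yr.
Burial with organic matter flux = ΣF_in − (0.7868) = 1.9150 − 0.7868 = 1.128 Tg P/yr.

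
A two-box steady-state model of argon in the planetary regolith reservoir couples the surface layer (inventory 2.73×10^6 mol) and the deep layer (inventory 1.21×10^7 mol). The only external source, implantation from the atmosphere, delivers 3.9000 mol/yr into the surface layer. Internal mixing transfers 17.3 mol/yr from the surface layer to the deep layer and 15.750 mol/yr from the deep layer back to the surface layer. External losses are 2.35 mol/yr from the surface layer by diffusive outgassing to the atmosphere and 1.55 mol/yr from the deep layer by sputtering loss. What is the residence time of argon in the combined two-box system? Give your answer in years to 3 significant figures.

Residence time in the combined system uses the total inventory and the total *external* removal — internal exchanges between the two boxes cancel.
M_total = 2.73×10^6 + 1.21×10^7 = 1.4830×10^7 mol.
ΣF_external_out = 2.35 + 1.55 = 3.9000 mol/yr.
τ = M_total / ΣF_ext = 1.4830×10^7 / 3.9000 = 3.803×10^6 yr.

3.80×10^6 yr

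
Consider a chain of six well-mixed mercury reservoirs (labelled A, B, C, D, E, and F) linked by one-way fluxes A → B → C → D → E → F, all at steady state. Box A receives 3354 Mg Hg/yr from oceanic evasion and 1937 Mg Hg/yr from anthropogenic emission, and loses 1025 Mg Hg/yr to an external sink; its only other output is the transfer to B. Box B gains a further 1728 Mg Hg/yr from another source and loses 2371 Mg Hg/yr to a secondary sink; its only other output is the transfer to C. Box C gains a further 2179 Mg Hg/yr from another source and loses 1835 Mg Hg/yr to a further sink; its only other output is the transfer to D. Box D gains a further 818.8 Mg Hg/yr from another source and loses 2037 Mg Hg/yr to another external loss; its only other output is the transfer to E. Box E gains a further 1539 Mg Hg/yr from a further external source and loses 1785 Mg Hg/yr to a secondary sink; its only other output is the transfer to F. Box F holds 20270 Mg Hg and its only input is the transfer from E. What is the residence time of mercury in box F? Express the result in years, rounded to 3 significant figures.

8.10 yr

Box A: F(A→B) = (3354 + 1937) − 1025 = 4266.0 Mg Hg/yr.
Box B: F(B→C) = (4266.0 + 1728) − 2371 = 3623.0 Mg Hg/yr.
Box C: F(C→D) = (3623.0 + 2179) − 1835 = 3967.0 Mg Hg/yr.
Box D: F(D→E) = (3967.0 + 818.8) − 2037 = 2748.8 Mg Hg/yr.
Box E: F(E→F) = (2748.8 + 1539) − 1785 = 2502.8 Mg Hg/yr.
Box F throughput = its input = 2502.8 Mg Hg/yr; τ = 20270 / 2502.8 = 8.099 yr.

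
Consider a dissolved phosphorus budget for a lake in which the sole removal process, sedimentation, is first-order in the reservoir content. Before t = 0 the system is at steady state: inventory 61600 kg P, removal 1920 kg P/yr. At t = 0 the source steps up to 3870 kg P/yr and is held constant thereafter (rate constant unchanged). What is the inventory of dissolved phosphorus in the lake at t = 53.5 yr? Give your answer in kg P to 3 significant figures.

112000 kg P

τ = M₀/F₀ = 61600/1920 = 32.08 yr; rate constant k = 1/τ.
New steady state M_∞ = F₁/k = F₁·τ = 3870 × 32.08 = 124160 kg P.
M(t) = M_∞ + (M₀ − M_∞)·e^(−t/τ); t/τ = 53.5/32.08 = 1.668, so e^(−t/τ) = 0.1887.
M(t) = 124160 − 62560 × 0.1887 = 112360 kg P.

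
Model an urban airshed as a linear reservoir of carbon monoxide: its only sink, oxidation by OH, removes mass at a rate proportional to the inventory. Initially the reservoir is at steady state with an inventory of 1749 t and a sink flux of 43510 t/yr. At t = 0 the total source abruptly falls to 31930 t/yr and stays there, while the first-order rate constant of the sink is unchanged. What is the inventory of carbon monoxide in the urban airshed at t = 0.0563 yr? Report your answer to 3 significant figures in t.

1400 t

Residence time τ = M₀/F₀ = 0.04020 yr. The eventual steady state is M_∞ = M₀·(F₁/F₀) = 1749 × 31930/43510 = 1283.5 t.
The anomaly ΔM(t) = M(t) − M_∞ decays as ΔM₀·e^(−t/τ) with ΔM₀ = 1749 − 1283.5 = 465.5 t.
At t = 0.0563 yr, e^(−t/τ) = e^(−1.401) = 0.2465, so ΔM = 114.7 t and M = 1283.5 + 114.7 = 1398.2 t.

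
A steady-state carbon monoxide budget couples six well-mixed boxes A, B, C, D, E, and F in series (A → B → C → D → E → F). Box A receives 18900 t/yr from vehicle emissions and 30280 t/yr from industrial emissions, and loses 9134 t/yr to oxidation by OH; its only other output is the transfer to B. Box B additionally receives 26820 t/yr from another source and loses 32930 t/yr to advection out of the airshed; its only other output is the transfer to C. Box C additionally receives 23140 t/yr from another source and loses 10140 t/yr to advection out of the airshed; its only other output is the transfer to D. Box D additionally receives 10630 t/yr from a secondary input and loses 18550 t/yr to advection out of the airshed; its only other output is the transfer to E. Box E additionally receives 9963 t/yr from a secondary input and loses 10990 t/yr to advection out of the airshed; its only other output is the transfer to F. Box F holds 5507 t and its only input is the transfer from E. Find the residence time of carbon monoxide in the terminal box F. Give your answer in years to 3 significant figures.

0.145 yr

Box A: F(A→B) = (18900 + 30280) − 9134 = 40046 t/yr.
Box B: F(B→C) = (40046 + 26820) − 32930 = 33936 t/yr.
Box C: F(C→D) = (33936 + 23140) − 10140 = 46936 t/yr.
Box D: F(D→E) = (46936 + 10630) − 18550 = 39016 t/yr.
Box E: F(E→F) = (39016 + 9963) − 10990 = 37989 t/yr.
Box F throughput = its input = 37989 t/yr; τ = 5507 / 37989 = 0.1450 yr.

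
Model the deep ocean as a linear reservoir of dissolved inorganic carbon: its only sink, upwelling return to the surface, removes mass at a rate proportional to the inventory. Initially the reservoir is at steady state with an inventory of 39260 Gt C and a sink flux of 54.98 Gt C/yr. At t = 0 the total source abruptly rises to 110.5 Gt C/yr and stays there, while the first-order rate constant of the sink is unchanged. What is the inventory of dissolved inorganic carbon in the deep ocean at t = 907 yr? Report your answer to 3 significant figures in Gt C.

67800 Gt C

The sink rate constant is k = F₀/M₀ = 54.98/39260 = 0.001400 yr⁻¹.
Solving dM/dt = F₁ − kM with M(0) = M₀ gives M(t) = F₁/k + (M₀ − F₁/k)·e^(−kt).
F₁/k = 110.5/0.001400 = 78906 Gt C; kt = 0.001400 × 907 = 1.270, e^(−kt) = 0.2808.
M(907) = 78906 + (39260 − 78906) × 0.2808 = 78906 − 11130 = 67774 Gt C.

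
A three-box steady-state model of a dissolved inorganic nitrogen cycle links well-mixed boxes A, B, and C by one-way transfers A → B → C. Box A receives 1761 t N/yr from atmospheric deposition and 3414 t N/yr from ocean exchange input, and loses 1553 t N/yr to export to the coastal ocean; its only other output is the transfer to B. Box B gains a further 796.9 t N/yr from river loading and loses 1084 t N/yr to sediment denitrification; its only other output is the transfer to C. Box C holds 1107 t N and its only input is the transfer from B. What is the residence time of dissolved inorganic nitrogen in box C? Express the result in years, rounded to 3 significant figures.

0.332 yr

Box A: F(A→B) = (1761 + 3414) − 1553 = 3622.0 t N/yr.
Box B: F(B→C) = (3622.0 + 796.9) − 1084 = 3334.9 t N/yr.
Box C throughput = its input = 3334.9 t N/yr; τ = 1107 / 3334.9 = 0.3319 yr.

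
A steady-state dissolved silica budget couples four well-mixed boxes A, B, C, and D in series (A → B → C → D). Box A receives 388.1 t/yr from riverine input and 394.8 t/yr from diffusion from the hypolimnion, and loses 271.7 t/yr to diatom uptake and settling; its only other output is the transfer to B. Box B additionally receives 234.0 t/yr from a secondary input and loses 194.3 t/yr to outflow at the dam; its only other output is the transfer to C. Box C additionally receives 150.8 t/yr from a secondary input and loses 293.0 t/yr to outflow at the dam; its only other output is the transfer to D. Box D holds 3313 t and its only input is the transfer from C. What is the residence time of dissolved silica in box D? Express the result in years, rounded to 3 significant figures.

8.11 yr

Box A: F(A→B) = (388.1 + 394.8) − 271.7 = 511.20 t/yr.
Box B: F(B→C) = (511.20 + 234.0) − 194.3 = 550.90 t/yr.
Box C: F(C→D) = (550.90 + 150.8) − 293.0 = 408.70 t/yr.
Box D throughput = its input = 408.70 t/yr; τ = 3313 / 408.70 = 8.106 yr.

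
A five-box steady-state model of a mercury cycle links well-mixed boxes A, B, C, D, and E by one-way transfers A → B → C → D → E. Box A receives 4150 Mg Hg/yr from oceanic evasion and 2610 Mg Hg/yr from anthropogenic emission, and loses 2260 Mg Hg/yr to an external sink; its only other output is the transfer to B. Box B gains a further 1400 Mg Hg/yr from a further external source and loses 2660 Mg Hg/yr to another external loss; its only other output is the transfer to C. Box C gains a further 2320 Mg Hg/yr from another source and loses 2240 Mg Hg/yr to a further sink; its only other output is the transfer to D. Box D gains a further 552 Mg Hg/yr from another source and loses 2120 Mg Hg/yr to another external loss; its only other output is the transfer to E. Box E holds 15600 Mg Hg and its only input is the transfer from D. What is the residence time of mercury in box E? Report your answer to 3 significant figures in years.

Box A: F(A→B) = (4150 + 2610) − 2260 = 4500.0 Mg Hg/yr.
Box B: F(B→C) = (4500.0 + 1400) − 2660 = 3240.0 Mg Hg/yr.
Box C: F(C→D) = (3240.0 + 2320) − 2240 = 3320.0 Mg Hg/yr.
Box D: F(D→E) = (3320.0 + 552) − 2120 = 1752.0 Mg Hg/yr.
Box E throughput = its input = 1752.0 Mg Hg/yr; τ = 15600 / 1752.0 = 8.904 yr.

8.90 yr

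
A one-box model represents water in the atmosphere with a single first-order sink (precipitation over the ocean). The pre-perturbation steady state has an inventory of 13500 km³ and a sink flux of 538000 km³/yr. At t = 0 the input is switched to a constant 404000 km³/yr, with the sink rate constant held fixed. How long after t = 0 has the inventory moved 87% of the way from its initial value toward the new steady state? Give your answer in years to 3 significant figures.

0.0512 yr

τ = M₀/F₀ = 13500/538000 = 0.02509 yr.
The remaining gap fraction is e^(−t/τ); 87% covered ⇒ e^(−t/τ) = 0.130.
t = −τ ln(0.130) = 0.02509 × 2.040 = 0.05120 yr.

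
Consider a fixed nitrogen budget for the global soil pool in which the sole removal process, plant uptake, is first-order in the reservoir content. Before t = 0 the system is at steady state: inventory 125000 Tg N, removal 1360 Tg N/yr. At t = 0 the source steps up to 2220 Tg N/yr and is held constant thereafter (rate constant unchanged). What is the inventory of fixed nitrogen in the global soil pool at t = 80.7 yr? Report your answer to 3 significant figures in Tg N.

171000 Tg N

Residence time τ = M₀/F₀ = 91.91 yr. The eventual steady state is M_∞ = M₀·(F₁/F₀) = 125000 × 2220/1360 = 204040 Tg N.
The anomaly ΔM(t) = M(t) − M_∞ decays as ΔM₀·e^(−t/τ) with ΔM₀ = 125000 − 204040 = −79040 Tg N.
At t = 80.7 yr, e^(−t/τ) = e^(−0.8780) = 0.4156, so ΔM = −32850 Tg N and M = 204040 − 32850 = 171190 Tg N.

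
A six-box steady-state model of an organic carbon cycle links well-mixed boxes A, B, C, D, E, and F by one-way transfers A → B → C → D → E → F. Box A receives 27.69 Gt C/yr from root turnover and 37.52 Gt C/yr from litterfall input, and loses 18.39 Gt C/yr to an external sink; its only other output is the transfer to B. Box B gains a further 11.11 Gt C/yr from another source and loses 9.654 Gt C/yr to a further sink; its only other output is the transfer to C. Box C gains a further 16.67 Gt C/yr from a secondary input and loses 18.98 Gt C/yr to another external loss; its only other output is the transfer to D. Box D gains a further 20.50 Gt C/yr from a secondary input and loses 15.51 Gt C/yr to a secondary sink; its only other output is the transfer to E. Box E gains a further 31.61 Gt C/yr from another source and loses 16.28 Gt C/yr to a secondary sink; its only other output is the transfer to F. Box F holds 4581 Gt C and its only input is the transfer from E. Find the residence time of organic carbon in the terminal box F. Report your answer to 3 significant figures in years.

69.1 yr

Box A: F(A→B) = (27.69 + 37.52) − 18.39 = 46.820 Gt C/yr.
Box B: F(B→C) = (46.820 + 11.11) − 9.654 = 48.276 Gt C/yr.
Box C: F(C→D) = (48.276 + 16.67) − 18.98 = 45.966 Gt C/yr.
Box D: F(D→E) = (45.966 + 20.50) − 15.51 = 50.956 Gt C/yr.
Box E: F(E→F) = (50.956 + 31.61) − 16.28 = 66.286 Gt C/yr.
Box F throughput = its input = 66.286 Gt C/yr; τ = 4581 / 66.286 = 69.11 yr.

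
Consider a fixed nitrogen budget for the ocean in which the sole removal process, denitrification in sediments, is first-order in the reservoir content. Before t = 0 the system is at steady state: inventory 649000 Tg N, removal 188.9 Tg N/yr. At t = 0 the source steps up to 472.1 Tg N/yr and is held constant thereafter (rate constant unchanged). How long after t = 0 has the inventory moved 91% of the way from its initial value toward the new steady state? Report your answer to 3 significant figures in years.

8270 yr

τ = M₀/F₀ = 649000/188.9 = 3436 yr.
The remaining gap fraction is e^(−t/τ); 91% covered ⇒ e^(−t/τ) = 0.0900.
t = −τ ln(0.0900) = 3436 × 2.408 = 8273 yr.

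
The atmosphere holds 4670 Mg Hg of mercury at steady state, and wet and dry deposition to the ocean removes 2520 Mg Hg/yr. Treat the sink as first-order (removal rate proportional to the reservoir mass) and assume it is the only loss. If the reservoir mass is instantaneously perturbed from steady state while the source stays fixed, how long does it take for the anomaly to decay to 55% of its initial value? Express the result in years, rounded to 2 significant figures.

For a linear reservoir the anomaly decays as exp(−t/τ) with τ = M/F = 4670/2520 = 1.853 yr.
exp(−t/τ) = 0.55 ⇒ t = −τ ln(0.55) = 1.853 × 0.5978 = 1.108 yr.

1.1 yr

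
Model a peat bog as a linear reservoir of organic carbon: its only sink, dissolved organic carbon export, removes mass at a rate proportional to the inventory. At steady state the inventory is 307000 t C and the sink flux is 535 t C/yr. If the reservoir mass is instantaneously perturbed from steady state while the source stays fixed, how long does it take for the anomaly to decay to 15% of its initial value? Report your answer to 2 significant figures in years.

For a linear reservoir the anomaly decays as exp(−t/τ) with τ = M/F = 307000/535 = 573.8 yr.
exp(−t/τ) = 0.15 ⇒ t = −τ ln(0.15) = 573.8 × 1.897 = 1089 yr.

1100 yr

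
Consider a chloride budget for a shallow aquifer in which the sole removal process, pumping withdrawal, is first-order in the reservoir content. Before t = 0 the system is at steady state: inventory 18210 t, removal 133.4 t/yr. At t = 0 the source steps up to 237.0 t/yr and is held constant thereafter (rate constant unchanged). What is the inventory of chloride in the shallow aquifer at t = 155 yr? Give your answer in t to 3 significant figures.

τ = M₀/F₀ = 18210/133.4 = 136.5 yr; rate constant k = 1/τ.
New steady state M_∞ = F₁/k = F₁·τ = 237.0 × 136.5 = 32352 t.
M(t) = M_∞ + (M₀ − M_∞)·e^(−t/τ); t/τ = 155/136.5 = 1.135, so e^(−t/τ) = 0.3213.
M(t) = 32352 − 14140 × 0.3213 = 27809 t.

27800 t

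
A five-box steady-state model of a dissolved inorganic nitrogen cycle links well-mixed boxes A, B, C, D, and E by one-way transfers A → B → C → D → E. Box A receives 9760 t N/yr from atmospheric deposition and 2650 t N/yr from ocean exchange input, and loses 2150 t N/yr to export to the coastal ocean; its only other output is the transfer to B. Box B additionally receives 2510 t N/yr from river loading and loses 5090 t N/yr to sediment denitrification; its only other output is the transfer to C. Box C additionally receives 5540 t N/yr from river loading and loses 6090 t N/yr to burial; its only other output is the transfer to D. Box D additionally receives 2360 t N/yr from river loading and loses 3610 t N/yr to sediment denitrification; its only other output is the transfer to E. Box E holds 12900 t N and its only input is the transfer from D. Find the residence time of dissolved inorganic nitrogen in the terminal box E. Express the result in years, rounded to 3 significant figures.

2.19 yr

Box A: F(A→B) = (9760 + 2650) − 2150 = 10260 t N/yr.
Box B: F(B→C) = (10260 + 2510) − 5090 = 7680.0 t N/yr.
Box C: F(C→D) = (7680.0 + 5540) − 6090 = 7130.0 t N/yr.
Box D: F(D→E) = (7130.0 + 2360) − 3610 = 5880.0 t N/yr.
Box E throughput = its input = 5880.0 t N/yr; τ = 12900 / 5880.0 = 2.194 yr.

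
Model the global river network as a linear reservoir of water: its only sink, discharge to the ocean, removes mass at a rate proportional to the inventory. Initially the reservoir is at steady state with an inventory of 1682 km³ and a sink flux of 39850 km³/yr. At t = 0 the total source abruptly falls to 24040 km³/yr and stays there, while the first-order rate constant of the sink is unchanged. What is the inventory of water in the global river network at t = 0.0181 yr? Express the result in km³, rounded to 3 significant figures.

The sink rate constant is k = F₀/M₀ = 39850/1682 = 23.69 yr⁻¹.
Solving dM/dt = F₁ − kM with M(0) = M₀ gives M(t) = F₁/k + (M₀ − F₁/k)·e^(−kt).
F₁/k = 24040/23.69 = 1014.7 km³; kt = 23.69 × 0.0181 = 0.4288, e^(−kt) = 0.6513.
M(0.0181) = 1014.7 + (1682 − 1014.7) × 0.6513 = 1014.7 + 434.6 = 1449.3 km³.

1450 km³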